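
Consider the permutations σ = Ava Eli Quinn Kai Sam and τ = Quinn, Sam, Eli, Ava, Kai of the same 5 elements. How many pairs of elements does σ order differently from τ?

6

Assign each item its position (1..5) in the first ordering, then rewrite the second ordering as that position sequence:
positions: Ava→1, Eli→2, Quinn→3, Kai→4, Sam→5
second ordering as positions: [3, 5, 2, 1, 4]
Discordant pairs = inversions in this position sequence.
3: 2, 1 → 2
5: 2, 1, 4 → 3
2: 1 → 1
1: 0
4: 0
Total: 2 + 3 + 1 + 0 + 0 = 6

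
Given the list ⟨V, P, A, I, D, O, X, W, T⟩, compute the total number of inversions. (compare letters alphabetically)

14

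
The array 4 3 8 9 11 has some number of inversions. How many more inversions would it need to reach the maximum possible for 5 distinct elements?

Maximum inversions for 5 distinct elements is C(5, 2) = 5·4/2 = 10.
Current inversions — for each element, count later smaller elements:
4: 1
3: 0
8: 0
9: 0
11: 0
Current total: 1 + 0 + 0 + 0 + 0 = 1
Shortfall: 10 − 1 = 9

9 inversions short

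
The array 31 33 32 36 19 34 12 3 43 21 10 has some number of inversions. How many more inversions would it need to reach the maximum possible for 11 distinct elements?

21 inversions short

Maximum inversions for 11 distinct elements is C(11, 2) = 11·10/2 = 55.
Current inversions — for each element, count later smaller elements:
31: 5
33: 6
32: 5
36: 6
19: 3
34: 4
12: 2
3: 0
43: 2
21: 1
10: 0
Current total: 5 + 6 + 5 + 6 + 3 + 4 + 2 + 0 + 2 + 1 + 0 = 34
Shortfall: 55 − 34 = 21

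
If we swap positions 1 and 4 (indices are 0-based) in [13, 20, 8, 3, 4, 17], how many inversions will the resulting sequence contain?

6 inversions

Positions 1 and 4 hold 20 and 4; after swapping, the array is [13, 4, 8, 3, 20, 17].
Element-by-element contributions:
13: 3
4: 1
8: 1
3: 0
20: 1
17: 0
Sum: 3 + 1 + 1 + 0 + 1 + 0 = 6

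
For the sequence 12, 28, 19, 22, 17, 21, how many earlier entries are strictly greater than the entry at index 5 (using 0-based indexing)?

2

The element at index 5 is 21.
Elements before it: 12, 28, 19, 22, 17
Those larger than 21: 28, 22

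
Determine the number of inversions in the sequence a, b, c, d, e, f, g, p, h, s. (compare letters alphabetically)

1 inversion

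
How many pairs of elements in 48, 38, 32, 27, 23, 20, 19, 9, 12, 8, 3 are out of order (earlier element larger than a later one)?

For each element, count later entries that are smaller:
48: 10
38: 9
32: 8
27: 7
23: 6
20: 5
19: 4
9: 2
12: 2
8: 1
3: 0
Sum: 10 + 9 + 8 + 7 + 6 + 5 + 4 + 2 + 2 + 1 + 0 = 54

54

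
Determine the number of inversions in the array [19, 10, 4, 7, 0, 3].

Count, for each position, how many later elements it exceeds:
19 → 10, 4, 7, 0, 3 → 5
10 → 4, 7, 0, 3 → 4
4 → 0, 3 → 2
7 → 0, 3 → 2
0 → none → 0
3 → none → 0
Sum: 5 + 4 + 2 + 2 + 0 + 0 = 13

Inversions: 13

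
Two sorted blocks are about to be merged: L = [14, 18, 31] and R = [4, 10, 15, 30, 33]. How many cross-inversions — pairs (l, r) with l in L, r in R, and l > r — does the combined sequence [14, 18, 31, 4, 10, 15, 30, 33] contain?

There are 9 split inversions.

Take each right-half value and tally the left-half values above it:
r = 4: 14, 18, 31 → 3
r = 10: 14, 18, 31 → 3
r = 15: 18, 31 → 2
r = 30: 31 → 1
r = 33: none → 0
Cross-inversions: 3 + 3 + 2 + 1 + 0 = 9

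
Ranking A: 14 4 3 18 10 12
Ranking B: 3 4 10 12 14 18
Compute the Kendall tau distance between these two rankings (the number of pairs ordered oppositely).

7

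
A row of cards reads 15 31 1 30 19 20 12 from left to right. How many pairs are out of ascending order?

Sweep left to right; for each value list the smaller values that follow it:
15: 2
31: 5
1: 0
30: 3
19: 1
20: 1
12: 0
Sum: 2 + 5 + 0 + 3 + 1 + 1 + 0 = 12

12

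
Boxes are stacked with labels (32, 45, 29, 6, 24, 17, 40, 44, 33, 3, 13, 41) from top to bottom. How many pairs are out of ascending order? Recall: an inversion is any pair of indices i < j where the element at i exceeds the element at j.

36 out-of-order pairs

Count, for each position, how many later elements it exceeds:
32 → 29, 6, 24, 17, 3, 13 → 6
45 → 29, 6, 24, 17, 40, 44, 33, 3, 13, 41 → 10
29 → 6, 24, 17, 3, 13 → 5
6 → 3 → 1
24 → 17, 3, 13 → 3
17 → 3, 13 → 2
40 → 33, 3, 13 → 3
44 → 33, 3, 13, 41 → 4
33 → 3, 13 → 2
3 → none → 0
13 → none → 0
41 → none → 0
Sum: 6 + 10 + 5 + 1 + 3 + 2 + 3 + 4 + 2 + 0 + 0 + 0 = 36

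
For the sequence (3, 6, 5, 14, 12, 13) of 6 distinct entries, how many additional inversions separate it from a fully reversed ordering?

12

Maximum inversions for 6 distinct elements is C(6, 2) = 6·5/2 = 15.
Current inversions — for each element, count later smaller elements:
3: 0
6: 1
5: 0
14: 2
12: 0
13: 0
Current total: 0 + 1 + 0 + 2 + 0 + 0 = 3
Shortfall: 15 − 3 = 12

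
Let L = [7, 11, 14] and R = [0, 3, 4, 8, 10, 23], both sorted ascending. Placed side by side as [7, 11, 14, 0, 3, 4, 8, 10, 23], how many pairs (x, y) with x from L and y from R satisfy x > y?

13

Count, for every r in R, how many entries of L exceed r:
r = 0: 7, 11, 14 → 3
r = 3: 7, 11, 14 → 3
r = 4: 7, 11, 14 → 3
r = 8: 11, 14 → 2
r = 10: 11, 14 → 2
r = 23: none → 0
Cross-inversions: 3 + 3 + 3 + 2 + 2 + 0 = 13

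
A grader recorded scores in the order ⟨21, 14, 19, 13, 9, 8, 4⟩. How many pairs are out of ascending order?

Inversions: 20

Sweep left to right; for each value list the smaller values that follow it:
21 → 14, 19, 13, 9, 8, 4 → 6
14 → 13, 9, 8, 4 → 4
19 → 13, 9, 8, 4 → 4
13 → 9, 8, 4 → 3
9 → 8, 4 → 2
8 → 4 → 1
4 → none → 0
Sum: 6 + 4 + 4 + 3 + 2 + 1 + 0 = 20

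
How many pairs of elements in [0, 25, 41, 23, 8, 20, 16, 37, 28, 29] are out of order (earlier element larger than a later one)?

Inversions: 17

Element-by-element contributions:
0 → none → 0
25 → 23, 8, 20, 16 → 4
41 → 23, 8, 20, 16, 37, 28, 29 → 7
23 → 8, 20, 16 → 3
8 → none → 0
20 → 16 → 1
16 → none → 0
37 → 28, 29 → 2
28 → none → 0
29 → none → 0
Sum: 0 + 4 + 7 + 3 + 0 + 1 + 0 + 2 + 0 + 0 = 17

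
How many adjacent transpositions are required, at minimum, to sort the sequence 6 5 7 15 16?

The minimum number of adjacent swaps to sort an array equals its inversion count, since every such swap removes exactly one inversion.
Count inversions — for each element, later elements that are smaller:
6: 5 → 1
5: none → 0
7: none → 0
15: none → 0
16: none → 0
Total inversions: 1 + 0 + 0 + 0 + 0 = 1

1 adjacent swap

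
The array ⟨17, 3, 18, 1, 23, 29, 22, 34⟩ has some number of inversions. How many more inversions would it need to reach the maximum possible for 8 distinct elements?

22

Maximum inversions for 8 distinct elements is C(8, 2) = 8·7/2 = 28.
Current inversions — for each element, count later smaller elements:
17: 2
3: 1
18: 1
1: 0
23: 1
29: 1
22: 0
34: 0
Current total: 2 + 1 + 1 + 0 + 1 + 1 + 0 + 0 = 6
Shortfall: 28 − 6 = 22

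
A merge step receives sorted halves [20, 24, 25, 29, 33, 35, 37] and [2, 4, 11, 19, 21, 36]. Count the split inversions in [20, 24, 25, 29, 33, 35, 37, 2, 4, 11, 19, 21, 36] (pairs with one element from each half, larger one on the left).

35 split inversions

For each element r of the right run, count left-run elements greater than r:
r = 2: 20, 24, 25, 29, 33, 35, 37 → 7
r = 4: 20, 24, 25, 29, 33, 35, 37 → 7
r = 11: 20, 24, 25, 29, 33, 35, 37 → 7
r = 19: 20, 24, 25, 29, 33, 35, 37 → 7
r = 21: 24, 25, 29, 33, 35, 37 → 6
r = 36: 37 → 1
Cross-inversions: 7 + 7 + 7 + 7 + 6 + 1 = 35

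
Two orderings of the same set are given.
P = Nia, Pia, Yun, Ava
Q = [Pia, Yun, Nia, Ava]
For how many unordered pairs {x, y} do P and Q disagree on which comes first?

There are 2 disagreeing pairs.

Assign each item its position (1..4) in the first ordering, then rewrite the second ordering as that position sequence:
positions: Nia→1, Pia→2, Yun→3, Ava→4
second ordering as positions: [2, 3, 1, 4]
Discordant pairs = inversions in this position sequence.
2: 1 → 1
3: 1 → 1
1: 0
4: 0
Total: 1 + 1 + 0 + 0 = 2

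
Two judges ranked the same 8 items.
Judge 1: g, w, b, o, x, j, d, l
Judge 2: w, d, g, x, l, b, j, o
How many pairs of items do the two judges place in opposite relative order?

Discordant pairs: 12

Assign each item its position (1..8) in the first ordering, then rewrite the second ordering as that position sequence:
positions: g→1, w→2, b→3, o→4, x→5, j→6, d→7, l→8
second ordering as positions: [2, 7, 1, 5, 8, 3, 6, 4]
Discordant pairs = inversions in this position sequence.
2: 1 → 1
7: 1, 5, 3, 6, 4 → 5
1: 0
5: 3, 4 → 2
8: 3, 6, 4 → 3
3: 0
6: 4 → 1
4: 0
Total: 1 + 5 + 0 + 2 + 3 + 0 + 1 + 0 = 12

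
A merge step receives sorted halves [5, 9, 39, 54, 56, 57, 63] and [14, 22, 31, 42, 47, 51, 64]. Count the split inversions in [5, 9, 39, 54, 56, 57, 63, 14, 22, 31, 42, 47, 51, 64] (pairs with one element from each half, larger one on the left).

27 split inversions

For each element r of the right run, count left-run elements greater than r:
r = 14: 39, 54, 56, 57, 63 → 5
r = 22: 39, 54, 56, 57, 63 → 5
r = 31: 39, 54, 56, 57, 63 → 5
r = 42: 54, 56, 57, 63 → 4
r = 47: 54, 56, 57, 63 → 4
r = 51: 54, 56, 57, 63 → 4
r = 64: none → 0
Cross-inversions: 5 + 5 + 5 + 4 + 4 + 4 + 0 = 27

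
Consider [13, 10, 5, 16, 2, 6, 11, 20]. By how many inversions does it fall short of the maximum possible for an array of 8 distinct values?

16

Maximum inversions for 8 distinct elements is C(8, 2) = 8·7/2 = 28.
Current inversions — for each element, count later smaller elements:
13: 5
10: 3
5: 1
16: 3
2: 0
6: 0
11: 0
20: 0
Current total: 5 + 3 + 1 + 3 + 0 + 0 + 0 + 0 = 12
Shortfall: 28 − 12 = 16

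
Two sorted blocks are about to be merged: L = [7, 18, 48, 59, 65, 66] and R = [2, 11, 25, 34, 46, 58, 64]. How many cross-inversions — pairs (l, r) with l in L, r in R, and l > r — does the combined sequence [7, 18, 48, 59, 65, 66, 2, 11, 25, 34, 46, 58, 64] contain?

28 cross-inversions

Take each right-half value and tally the left-half values above it:
r = 2: 7, 18, 48, 59, 65, 66 → 6
r = 11: 18, 48, 59, 65, 66 → 5
r = 25: 48, 59, 65, 66 → 4
r = 34: 48, 59, 65, 66 → 4
r = 46: 48, 59, 65, 66 → 4
r = 58: 59, 65, 66 → 3
r = 64: 65, 66 → 2
Cross-inversions: 6 + 5 + 4 + 4 + 4 + 3 + 2 = 28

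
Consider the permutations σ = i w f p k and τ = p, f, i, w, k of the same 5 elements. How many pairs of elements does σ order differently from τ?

5

Assign each item its position (1..5) in the first ordering, then rewrite the second ordering as that position sequence:
positions: i→1, w→2, f→3, p→4, k→5
second ordering as positions: [4, 3, 1, 2, 5]
Discordant pairs = inversions in this position sequence.
4: 3, 1, 2 → 3
3: 1, 2 → 2
1: 0
2: 0
5: 0
Total: 3 + 2 + 0 + 0 + 0 = 5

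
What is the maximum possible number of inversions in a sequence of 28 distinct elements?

378 inversions

A reversed (strictly descending) arrangement makes every pair an inversion, giving C(28, 2) inversions.
C(28, 2) = 28·27/2 = 378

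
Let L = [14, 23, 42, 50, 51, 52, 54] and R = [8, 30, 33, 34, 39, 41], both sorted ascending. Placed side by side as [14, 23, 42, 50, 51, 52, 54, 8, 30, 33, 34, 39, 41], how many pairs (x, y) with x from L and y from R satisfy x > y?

32 split inversions

Take each right-half value and tally the left-half values above it:
r = 8: 14, 23, 42, 50, 51, 52, 54 → 7
r = 30: 42, 50, 51, 52, 54 → 5
r = 33: 42, 50, 51, 52, 54 → 5
r = 34: 42, 50, 51, 52, 54 → 5
r = 39: 42, 50, 51, 52, 54 → 5
r = 41: 42, 50, 51, 52, 54 → 5
Cross-inversions: 7 + 5 + 5 + 5 + 5 + 5 = 32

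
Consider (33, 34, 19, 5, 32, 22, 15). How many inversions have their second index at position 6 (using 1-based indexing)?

3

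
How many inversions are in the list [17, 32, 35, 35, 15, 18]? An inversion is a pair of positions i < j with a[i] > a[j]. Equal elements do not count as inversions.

For each element, count later entries that are smaller:
17: 1
32: 2
35: 2
35: 2
15: 0
18: 0
Sum: 1 + 2 + 2 + 2 + 0 + 0 = 7

7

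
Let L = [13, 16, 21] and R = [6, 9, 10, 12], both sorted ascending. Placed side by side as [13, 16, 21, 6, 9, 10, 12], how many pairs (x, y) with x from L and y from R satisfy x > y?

For each element r of the right run, count left-run elements greater than r:
r = 6: 13, 16, 21 → 3
r = 9: 13, 16, 21 → 3
r = 10: 13, 16, 21 → 3
r = 12: 13, 16, 21 → 3
Cross-inversions: 3 + 3 + 3 + 3 = 12

Cross-inversions: 12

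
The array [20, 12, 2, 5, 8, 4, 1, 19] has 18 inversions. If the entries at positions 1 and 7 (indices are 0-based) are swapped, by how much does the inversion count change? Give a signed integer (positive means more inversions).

+1

Positions 1 and 7 hold 12 and 19; after swapping, the array is [20, 19, 2, 5, 8, 4, 1, 12].
Count, for each position, how many later elements it exceeds:
20: 7
19: 6
2: 1
5: 2
8: 2
4: 1
1: 0
12: 0
Sum: 7 + 6 + 1 + 2 + 2 + 1 + 0 + 0 = 19
Change: 19 − 18 = +1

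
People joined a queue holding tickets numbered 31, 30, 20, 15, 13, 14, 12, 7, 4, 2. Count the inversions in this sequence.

There are 44 inversions.

Element-by-element contributions:
31 → 30, 20, 15, 13, 14, 12, 7, 4, 2 → 9
30 → 20, 15, 13, 14, 12, 7, 4, 2 → 8
20 → 15, 13, 14, 12, 7, 4, 2 → 7
15 → 13, 14, 12, 7, 4, 2 → 6
13 → 12, 7, 4, 2 → 4
14 → 12, 7, 4, 2 → 4
12 → 7, 4, 2 → 3
7 → 4, 2 → 2
4 → 2 → 1
2 → none → 0
Sum: 9 + 8 + 7 + 6 + 4 + 4 + 3 + 2 + 1 + 0 = 44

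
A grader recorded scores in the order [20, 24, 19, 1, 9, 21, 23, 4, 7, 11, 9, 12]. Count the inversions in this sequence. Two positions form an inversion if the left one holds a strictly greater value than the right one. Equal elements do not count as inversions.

Sweep left to right; for each value list the smaller values that follow it:
20: 8
24: 10
19: 7
1: 0
9: 2
21: 5
23: 5
4: 0
7: 0
11: 1
9: 0
12: 0
Sum: 8 + 10 + 7 + 0 + 2 + 5 + 5 + 0 + 0 + 1 + 0 + 0 = 38

There are 38 inversions.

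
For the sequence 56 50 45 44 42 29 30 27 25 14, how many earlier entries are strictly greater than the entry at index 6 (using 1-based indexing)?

The element at index 6 is 29.
Elements before it: 56, 50, 45, 44, 42
Those larger than 29: 56, 50, 45, 44, 42

5 such elements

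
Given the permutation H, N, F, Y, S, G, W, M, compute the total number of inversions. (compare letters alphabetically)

12

Sweep left to right; for each value list the smaller values that follow it:
H: 2
N: 3
F: 0
Y: 4
S: 2
G: 0
W: 1
M: 0
Sum: 2 + 3 + 0 + 4 + 2 + 0 + 1 + 0 = 12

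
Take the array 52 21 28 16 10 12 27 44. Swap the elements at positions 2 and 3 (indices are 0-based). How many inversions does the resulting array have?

15

Positions 2 and 3 hold 28 and 16; after swapping, the array is [52, 21, 16, 28, 10, 12, 27, 44].
Count, for each position, how many later elements it exceeds:
52 → 21, 16, 28, 10, 12, 27, 44 → 7
21 → 16, 10, 12 → 3
16 → 10, 12 → 2
28 → 10, 12, 27 → 3
10 → none → 0
12 → none → 0
27 → none → 0
44 → none → 0
Sum: 7 + 3 + 2 + 3 + 0 + 0 + 0 + 0 = 15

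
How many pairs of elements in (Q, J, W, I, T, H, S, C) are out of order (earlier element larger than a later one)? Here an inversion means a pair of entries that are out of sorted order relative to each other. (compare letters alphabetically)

19 inversions

Element-by-element contributions:
Q → J, I, H, C → 4
J → I, H, C → 3
W → I, T, H, S, C → 5
I → H, C → 2
T → H, S, C → 3
H → C → 1
S → C → 1
C → none → 0
Sum: 4 + 3 + 5 + 2 + 3 + 1 + 1 + 0 = 19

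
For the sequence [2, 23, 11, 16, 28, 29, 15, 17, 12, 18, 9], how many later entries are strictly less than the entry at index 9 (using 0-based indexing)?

1 such element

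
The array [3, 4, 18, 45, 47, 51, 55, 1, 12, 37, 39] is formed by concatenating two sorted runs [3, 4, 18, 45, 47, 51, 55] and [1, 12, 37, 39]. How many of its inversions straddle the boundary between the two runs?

20

Take each right-half value and tally the left-half values above it:
r = 1: 3, 4, 18, 45, 47, 51, 55 → 7
r = 12: 18, 45, 47, 51, 55 → 5
r = 37: 45, 47, 51, 55 → 4
r = 39: 45, 47, 51, 55 → 4
Cross-inversions: 7 + 5 + 4 + 4 = 20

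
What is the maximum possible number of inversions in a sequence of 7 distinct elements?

Inversions: 21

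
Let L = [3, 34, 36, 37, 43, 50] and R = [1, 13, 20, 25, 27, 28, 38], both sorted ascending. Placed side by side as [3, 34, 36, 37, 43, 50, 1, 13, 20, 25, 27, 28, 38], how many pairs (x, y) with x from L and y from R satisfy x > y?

Take each right-half value and tally the left-half values above it:
r = 1: 3, 34, 36, 37, 43, 50 → 6
r = 13: 34, 36, 37, 43, 50 → 5
r = 20: 34, 36, 37, 43, 50 → 5
r = 25: 34, 36, 37, 43, 50 → 5
r = 27: 34, 36, 37, 43, 50 → 5
r = 28: 34, 36, 37, 43, 50 → 5
r = 38: 43, 50 → 2
Cross-inversions: 6 + 5 + 5 + 5 + 5 + 5 + 2 = 33

There are 33 split inversions.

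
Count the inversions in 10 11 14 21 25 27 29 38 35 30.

3 out-of-order pairs

For each element, count later entries that are smaller:
10: 0
11: 0
14: 0
21: 0
25: 0
27: 0
29: 0
38: 2
35: 1
30: 0
Sum: 0 + 0 + 0 + 0 + 0 + 0 + 0 + 2 + 1 + 0 = 3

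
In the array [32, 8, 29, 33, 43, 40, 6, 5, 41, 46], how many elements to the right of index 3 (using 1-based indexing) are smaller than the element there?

The element at index 3 is 29.
Elements after it: 33, 43, 40, 6, 5, 41, 46
Those smaller than 29: 6, 5

2 such elements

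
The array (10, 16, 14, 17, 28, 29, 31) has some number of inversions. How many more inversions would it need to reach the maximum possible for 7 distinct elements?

20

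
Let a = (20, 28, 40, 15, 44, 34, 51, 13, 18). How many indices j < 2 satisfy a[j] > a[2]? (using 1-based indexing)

The element at index 2 is 28.
Elements before it: 20
None of them are larger than 28.

0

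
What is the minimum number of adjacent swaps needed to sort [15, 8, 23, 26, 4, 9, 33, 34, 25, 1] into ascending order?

20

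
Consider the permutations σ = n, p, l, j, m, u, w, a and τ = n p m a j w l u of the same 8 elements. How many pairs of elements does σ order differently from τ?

Assign each item its position (1..8) in the first ordering, then rewrite the second ordering as that position sequence:
positions: n→1, p→2, l→3, j→4, m→5, u→6, w→7, a→8
second ordering as positions: [1, 2, 5, 8, 4, 7, 3, 6]
Discordant pairs = inversions in this position sequence.
1: 0
2: 0
5: 4, 3 → 2
8: 4, 7, 3, 6 → 4
4: 3 → 1
7: 3, 6 → 2
3: 0
6: 0
Total: 0 + 0 + 2 + 4 + 1 + 2 + 0 + 0 = 9

9 discordant pairs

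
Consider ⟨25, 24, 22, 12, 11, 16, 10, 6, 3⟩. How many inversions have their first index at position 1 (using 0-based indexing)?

7 such elements

The element at index 1 is 24.
Elements after it: 22, 12, 11, 16, 10, 6, 3
Those smaller than 24: 22, 12, 11, 16, 10, 6, 3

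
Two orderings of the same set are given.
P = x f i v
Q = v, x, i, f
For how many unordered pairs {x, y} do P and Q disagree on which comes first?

4

Assign each item its position (1..4) in the first ordering, then rewrite the second ordering as that position sequence:
positions: x→1, f→2, i→3, v→4
second ordering as positions: [4, 1, 3, 2]
Discordant pairs = inversions in this position sequence.
4: 1, 3, 2 → 3
1: 0
3: 2 → 1
2: 0
Total: 3 + 0 + 1 + 0 = 4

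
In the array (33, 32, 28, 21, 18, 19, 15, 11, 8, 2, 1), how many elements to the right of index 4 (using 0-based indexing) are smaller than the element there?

The element at index 4 is 18.
Elements after it: 19, 15, 11, 8, 2, 1
Those smaller than 18: 15, 11, 8, 2, 1

5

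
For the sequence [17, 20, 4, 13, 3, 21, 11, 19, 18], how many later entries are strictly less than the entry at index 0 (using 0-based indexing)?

The element at index 0 is 17.
Elements after it: 20, 4, 13, 3, 21, 11, 19, 18
Those smaller than 17: 4, 13, 3, 11

4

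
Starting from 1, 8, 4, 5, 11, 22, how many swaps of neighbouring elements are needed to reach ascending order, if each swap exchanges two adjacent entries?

The minimum number of adjacent swaps to sort an array equals its inversion count, since every such swap removes exactly one inversion.
Count inversions — for each element, later elements that are smaller:
1: none → 0
8: 4, 5 → 2
4: none → 0
5: none → 0
11: none → 0
22: none → 0
Total inversions: 0 + 2 + 0 + 0 + 0 + 0 = 2

There are 2 adjacent swaps.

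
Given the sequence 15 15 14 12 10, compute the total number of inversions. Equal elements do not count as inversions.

9 out-of-order pairs

Inversion pairs (indices are 0-based):
(0,2): 15 > 14
(0,3): 15 > 12
(0,4): 15 > 10
(1,2): 15 > 14
(1,3): 15 > 12
(1,4): 15 > 10
(2,3): 14 > 12
(2,4): 14 > 10
(3,4): 12 > 10
That's 9 pairs.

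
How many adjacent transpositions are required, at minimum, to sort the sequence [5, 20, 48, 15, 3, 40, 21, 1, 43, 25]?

20 swaps

Each adjacent swap fixes exactly one inversion, so the minimum swap count equals the number of inversions.
Count inversions — for each element, later elements that are smaller:
5: 3, 1 → 2
20: 15, 3, 1 → 3
48: 15, 3, 40, 21, 1, 43, 25 → 7
15: 3, 1 → 2
3: 1 → 1
40: 21, 1, 25 → 3
21: 1 → 1
1: none → 0
43: 25 → 1
25: none → 0
Total inversions: 2 + 3 + 7 + 2 + 1 + 3 + 1 + 0 + 1 + 0 = 20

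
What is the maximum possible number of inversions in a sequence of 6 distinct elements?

A reversed (strictly descending) arrangement makes every pair an inversion, giving C(6, 2) inversions.
C(6, 2) = 6·5/2 = 15

15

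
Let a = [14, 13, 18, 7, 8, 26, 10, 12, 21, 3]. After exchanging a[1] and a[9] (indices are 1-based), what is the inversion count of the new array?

28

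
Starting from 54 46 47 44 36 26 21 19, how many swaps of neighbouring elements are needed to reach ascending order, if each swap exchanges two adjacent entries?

27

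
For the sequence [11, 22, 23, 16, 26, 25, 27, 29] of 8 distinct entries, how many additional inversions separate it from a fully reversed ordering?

25

Maximum inversions for 8 distinct elements is C(8, 2) = 8·7/2 = 28.
Current inversions — for each element, count later smaller elements:
11: 0
22: 1
23: 1
16: 0
26: 1
25: 0
27: 0
29: 0
Current total: 0 + 1 + 1 + 0 + 1 + 0 + 0 + 0 = 3
Shortfall: 28 − 3 = 25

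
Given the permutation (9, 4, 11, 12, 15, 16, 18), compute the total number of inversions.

Count, for each position, how many later elements it exceeds:
9 → 4 → 1
4 → none → 0
11 → none → 0
12 → none → 0
15 → none → 0
16 → none → 0
18 → none → 0
Sum: 1 + 0 + 0 + 0 + 0 + 0 + 0 = 1

1 inversion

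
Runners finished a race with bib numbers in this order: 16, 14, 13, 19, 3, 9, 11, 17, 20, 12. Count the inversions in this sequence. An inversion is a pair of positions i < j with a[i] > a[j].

22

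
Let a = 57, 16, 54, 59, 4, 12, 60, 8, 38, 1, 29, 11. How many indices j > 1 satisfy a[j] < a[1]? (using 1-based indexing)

9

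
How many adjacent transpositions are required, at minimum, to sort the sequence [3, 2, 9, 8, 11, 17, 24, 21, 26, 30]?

The minimum number of adjacent swaps to sort an array equals its inversion count, since every such swap removes exactly one inversion.
Count inversions — for each element, later elements that are smaller:
3: 2 → 1
2: none → 0
9: 8 → 1
8: none → 0
11: none → 0
17: none → 0
24: 21 → 1
21: none → 0
26: none → 0
30: none → 0
Total inversions: 1 + 0 + 1 + 0 + 0 + 0 + 1 + 0 + 0 + 0 = 3

3 swaps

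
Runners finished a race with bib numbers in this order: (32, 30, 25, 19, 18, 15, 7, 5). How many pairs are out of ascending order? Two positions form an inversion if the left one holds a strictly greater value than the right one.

28 inversions

Sweep left to right; for each value list the smaller values that follow it:
32 → 30, 25, 19, 18, 15, 7, 5 → 7
30 → 25, 19, 18, 15, 7, 5 → 6
25 → 19, 18, 15, 7, 5 → 5
19 → 18, 15, 7, 5 → 4
18 → 15, 7, 5 → 3
15 → 7, 5 → 2
7 → 5 → 1
5 → none → 0
Sum: 7 + 6 + 5 + 4 + 3 + 2 + 1 + 0 = 28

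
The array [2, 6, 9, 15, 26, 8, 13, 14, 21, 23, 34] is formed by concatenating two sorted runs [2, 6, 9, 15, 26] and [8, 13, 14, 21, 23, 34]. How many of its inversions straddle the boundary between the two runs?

9 split inversions

Take each right-half value and tally the left-half values above it:
r = 8: 9, 15, 26 → 3
r = 13: 15, 26 → 2
r = 14: 15, 26 → 2
r = 21: 26 → 1
r = 23: 26 → 1
r = 34: none → 0
Cross-inversions: 3 + 2 + 2 + 1 + 1 + 0 = 9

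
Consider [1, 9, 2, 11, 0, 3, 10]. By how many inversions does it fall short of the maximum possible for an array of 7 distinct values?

13 inversions short

Maximum inversions for 7 distinct elements is C(7, 2) = 7·6/2 = 21.
Current inversions — for each element, count later smaller elements:
1: 1
9: 3
2: 1
11: 3
0: 0
3: 0
10: 0
Current total: 1 + 3 + 1 + 3 + 0 + 0 + 0 = 8
Shortfall: 21 − 8 = 13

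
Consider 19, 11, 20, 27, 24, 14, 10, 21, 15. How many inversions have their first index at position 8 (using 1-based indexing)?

The element at index 8 is 21.
Elements after it: 15
Those smaller than 21: 15

1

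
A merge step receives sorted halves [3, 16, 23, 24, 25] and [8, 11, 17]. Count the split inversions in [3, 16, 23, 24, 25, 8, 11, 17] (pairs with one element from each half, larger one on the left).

For each element r of the right run, count left-run elements greater than r:
r = 8: 16, 23, 24, 25 → 4
r = 11: 16, 23, 24, 25 → 4
r = 17: 23, 24, 25 → 3
Cross-inversions: 4 + 4 + 3 = 11

Cross-inversions: 11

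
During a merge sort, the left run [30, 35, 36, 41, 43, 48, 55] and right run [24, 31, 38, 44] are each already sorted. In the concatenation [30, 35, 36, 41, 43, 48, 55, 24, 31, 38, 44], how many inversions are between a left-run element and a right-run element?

19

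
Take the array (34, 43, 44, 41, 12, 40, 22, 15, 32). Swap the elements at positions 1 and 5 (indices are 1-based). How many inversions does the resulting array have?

24

Positions 1 and 5 hold 34 and 12; after swapping, the array is [12, 43, 44, 41, 34, 40, 22, 15, 32].
Sweep left to right; for each value list the smaller values that follow it:
12: 0
43: 6
44: 6
41: 5
34: 3
40: 3
22: 1
15: 0
32: 0
Sum: 0 + 6 + 6 + 5 + 3 + 3 + 1 + 0 + 0 = 24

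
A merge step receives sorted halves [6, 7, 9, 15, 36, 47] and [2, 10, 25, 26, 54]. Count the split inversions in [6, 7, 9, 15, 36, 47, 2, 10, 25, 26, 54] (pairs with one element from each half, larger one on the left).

There are 13 split inversions.

Count, for every r in R, how many entries of L exceed r:
r = 2: 6, 7, 9, 15, 36, 47 → 6
r = 10: 15, 36, 47 → 3
r = 25: 36, 47 → 2
r = 26: 36, 47 → 2
r = 54: none → 0
Cross-inversions: 6 + 3 + 2 + 2 + 0 = 13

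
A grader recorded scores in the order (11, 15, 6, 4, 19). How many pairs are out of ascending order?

5 out-of-order pairs

For each element, count later entries that are smaller:
11: 2
15: 2
6: 1
4: 0
19: 0
Sum: 2 + 2 + 1 + 0 + 0 = 5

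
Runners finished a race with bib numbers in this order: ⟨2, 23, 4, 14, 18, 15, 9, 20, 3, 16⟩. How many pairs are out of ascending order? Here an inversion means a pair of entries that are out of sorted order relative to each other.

20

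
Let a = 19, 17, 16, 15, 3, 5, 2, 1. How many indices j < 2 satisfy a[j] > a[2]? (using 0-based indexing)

2

The element at index 2 is 16.
Elements before it: 19, 17
Those larger than 16: 19, 17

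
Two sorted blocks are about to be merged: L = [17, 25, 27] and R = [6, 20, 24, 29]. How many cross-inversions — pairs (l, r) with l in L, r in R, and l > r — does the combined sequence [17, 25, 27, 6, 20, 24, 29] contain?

There are 7 split inversions.

For each element r of the right run, count left-run elements greater than r:
r = 6: 17, 25, 27 → 3
r = 20: 25, 27 → 2
r = 24: 25, 27 → 2
r = 29: none → 0
Cross-inversions: 3 + 2 + 2 + 0 = 7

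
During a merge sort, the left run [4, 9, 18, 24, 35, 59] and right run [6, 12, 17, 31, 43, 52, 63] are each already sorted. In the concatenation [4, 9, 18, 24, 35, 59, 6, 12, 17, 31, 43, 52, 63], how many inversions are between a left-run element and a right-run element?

Take each right-half value and tally the left-half values above it:
r = 6: 9, 18, 24, 35, 59 → 5
r = 12: 18, 24, 35, 59 → 4
r = 17: 18, 24, 35, 59 → 4
r = 31: 35, 59 → 2
r = 43: 59 → 1
r = 52: 59 → 1
r = 63: none → 0
Cross-inversions: 5 + 4 + 4 + 2 + 1 + 1 + 0 = 17

17 cross-inversions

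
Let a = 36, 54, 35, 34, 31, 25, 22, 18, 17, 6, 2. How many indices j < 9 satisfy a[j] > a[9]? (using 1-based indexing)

The element at index 9 is 17.
Elements before it: 36, 54, 35, 34, 31, 25, 22, 18
Those larger than 17: 36, 54, 35, 34, 31, 25, 22, 18

8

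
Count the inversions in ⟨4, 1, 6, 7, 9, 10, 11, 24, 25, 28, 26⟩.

Element-by-element contributions:
4: 1
1: 0
6: 0
7: 0
9: 0
10: 0
11: 0
24: 0
25: 0
28: 1
26: 0
Sum: 1 + 0 + 0 + 0 + 0 + 0 + 0 + 0 + 0 + 1 + 0 = 2

There are 2 inversions.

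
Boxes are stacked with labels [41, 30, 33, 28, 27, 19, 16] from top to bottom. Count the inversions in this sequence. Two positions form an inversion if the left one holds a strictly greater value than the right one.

Element-by-element contributions:
41: 6
30: 4
33: 4
28: 3
27: 2
19: 1
16: 0
Sum: 6 + 4 + 4 + 3 + 2 + 1 + 0 = 20

Out-of-order pairs: 20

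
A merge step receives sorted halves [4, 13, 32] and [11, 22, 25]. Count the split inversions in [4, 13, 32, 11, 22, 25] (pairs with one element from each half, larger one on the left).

Cross-inversions: 4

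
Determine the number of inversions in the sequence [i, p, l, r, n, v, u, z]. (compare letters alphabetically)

Inversions: 4

For each element, count later entries that are smaller:
i → none → 0
p → l, n → 2
l → none → 0
r → n → 1
n → none → 0
v → u → 1
u → none → 0
z → none → 0
Sum: 0 + 2 + 0 + 1 + 0 + 1 + 0 + 0 = 4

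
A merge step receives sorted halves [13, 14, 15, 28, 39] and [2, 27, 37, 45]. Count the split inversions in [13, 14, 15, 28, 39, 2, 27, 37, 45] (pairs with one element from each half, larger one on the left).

For each element r of the right run, count left-run elements greater than r:
r = 2: 13, 14, 15, 28, 39 → 5
r = 27: 28, 39 → 2
r = 37: 39 → 1
r = 45: none → 0
Cross-inversions: 5 + 2 + 1 + 0 = 8

8 split inversions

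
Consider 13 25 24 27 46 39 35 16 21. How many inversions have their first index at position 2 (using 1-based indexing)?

The element at index 2 is 25.
Elements after it: 24, 27, 46, 39, 35, 16, 21
Those smaller than 25: 24, 16, 21

3 such elements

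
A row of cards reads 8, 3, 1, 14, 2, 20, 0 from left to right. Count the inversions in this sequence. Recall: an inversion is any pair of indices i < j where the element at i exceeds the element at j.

There are 12 out-of-order pairs.

Inversion pairs (indices are 1-based):
(1,2): 8 > 3
(1,3): 8 > 1
(1,5): 8 > 2
(1,7): 8 > 0
(2,3): 3 > 1
(2,5): 3 > 2
(2,7): 3 > 0
(3,7): 1 > 0
(4,5): 14 > 2
(4,7): 14 > 0
(5,7): 2 > 0
(6,7): 20 > 0
That's 12 pairs.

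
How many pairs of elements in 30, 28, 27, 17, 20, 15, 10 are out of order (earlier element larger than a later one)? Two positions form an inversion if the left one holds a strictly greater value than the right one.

There are 20 out-of-order pairs.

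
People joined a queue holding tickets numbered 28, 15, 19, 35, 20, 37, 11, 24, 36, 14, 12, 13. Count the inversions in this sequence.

40

Sweep left to right; for each value list the smaller values that follow it:
28: 8
15: 4
19: 4
35: 6
20: 4
37: 6
11: 0
24: 3
36: 3
14: 2
12: 0
13: 0
Sum: 8 + 4 + 4 + 6 + 4 + 6 + 0 + 3 + 3 + 2 + 0 + 0 = 40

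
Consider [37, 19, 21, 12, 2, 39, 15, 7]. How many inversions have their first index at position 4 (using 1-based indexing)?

2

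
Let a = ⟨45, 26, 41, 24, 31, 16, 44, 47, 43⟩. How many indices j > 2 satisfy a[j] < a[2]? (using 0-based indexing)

3 such elements

The element at index 2 is 41.
Elements after it: 24, 31, 16, 44, 47, 43
Those smaller than 41: 24, 31, 16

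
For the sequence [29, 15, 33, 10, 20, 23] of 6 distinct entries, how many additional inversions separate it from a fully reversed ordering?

7 inversions short

Maximum inversions for 6 distinct elements is C(6, 2) = 6·5/2 = 15.
Current inversions — for each element, count later smaller elements:
29: 4
15: 1
33: 3
10: 0
20: 0
23: 0
Current total: 4 + 1 + 3 + 0 + 0 + 0 = 8
Shortfall: 15 − 8 = 7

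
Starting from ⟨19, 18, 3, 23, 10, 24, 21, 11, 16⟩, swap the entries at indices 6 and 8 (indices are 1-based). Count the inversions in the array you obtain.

Positions 6 and 8 hold 24 and 11; after swapping, the array is [19, 18, 3, 23, 10, 11, 21, 24, 16].
Count, for each position, how many later elements it exceeds:
19 → 18, 3, 10, 11, 16 → 5
18 → 3, 10, 11, 16 → 4
3 → none → 0
23 → 10, 11, 21, 16 → 4
10 → none → 0
11 → none → 0
21 → 16 → 1
24 → 16 → 1
16 → none → 0
Sum: 5 + 4 + 0 + 4 + 0 + 0 + 1 + 1 + 0 = 15

Inversions: 15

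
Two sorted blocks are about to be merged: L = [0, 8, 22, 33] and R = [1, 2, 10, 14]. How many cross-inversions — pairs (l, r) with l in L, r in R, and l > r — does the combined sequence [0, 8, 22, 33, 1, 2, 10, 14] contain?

For each element r of the right run, count left-run elements greater than r:
r = 1: 8, 22, 33 → 3
r = 2: 8, 22, 33 → 3
r = 10: 22, 33 → 2
r = 14: 22, 33 → 2
Cross-inversions: 3 + 3 + 2 + 2 = 10

10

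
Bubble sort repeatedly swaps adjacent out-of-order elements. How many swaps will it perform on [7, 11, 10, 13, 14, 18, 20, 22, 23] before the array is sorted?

1 swap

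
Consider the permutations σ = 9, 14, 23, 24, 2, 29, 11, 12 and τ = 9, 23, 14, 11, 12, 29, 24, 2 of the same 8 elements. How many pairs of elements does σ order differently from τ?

Assign each item its position (1..8) in the first ordering, then rewrite the second ordering as that position sequence:
positions: 9→1, 14→2, 23→3, 24→4, 2→5, 29→6, 11→7, 12→8
second ordering as positions: [1, 3, 2, 7, 8, 6, 4, 5]
Discordant pairs = inversions in this position sequence.
1: 0
3: 2 → 1
2: 0
7: 6, 4, 5 → 3
8: 6, 4, 5 → 3
6: 4, 5 → 2
4: 0
5: 0
Total: 0 + 1 + 0 + 3 + 3 + 2 + 0 + 0 = 9

There are 9 discordant pairs.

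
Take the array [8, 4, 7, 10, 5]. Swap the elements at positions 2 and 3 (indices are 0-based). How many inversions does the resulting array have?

Inversions: 6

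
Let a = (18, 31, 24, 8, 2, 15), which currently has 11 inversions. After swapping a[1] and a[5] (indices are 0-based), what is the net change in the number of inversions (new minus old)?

Positions 1 and 5 hold 31 and 15; after swapping, the array is [18, 15, 24, 8, 2, 31].
Sweep left to right; for each value list the smaller values that follow it:
18 → 15, 8, 2 → 3
15 → 8, 2 → 2
24 → 8, 2 → 2
8 → 2 → 1
2 → none → 0
31 → none → 0
Sum: 3 + 2 + 2 + 1 + 0 + 0 = 8
Change: 8 − 11 = -3

-3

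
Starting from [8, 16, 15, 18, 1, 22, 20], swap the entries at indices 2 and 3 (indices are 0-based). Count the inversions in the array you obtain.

Positions 2 and 3 hold 15 and 18; after swapping, the array is [8, 16, 18, 15, 1, 22, 20].
For each element, count later entries that are smaller:
8: 1
16: 2
18: 2
15: 1
1: 0
22: 1
20: 0
Sum: 1 + 2 + 2 + 1 + 0 + 1 + 0 = 7

7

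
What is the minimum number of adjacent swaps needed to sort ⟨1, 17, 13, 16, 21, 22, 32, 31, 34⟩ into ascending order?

Minimum adjacent swaps = number of inversions (each swap of adjacent out-of-order elements removes one inversion and no swap can remove more).
Count inversions — for each element, later elements that are smaller:
1: none → 0
17: 13, 16 → 2
13: none → 0
16: none → 0
21: none → 0
22: none → 0
32: 31 → 1
31: none → 0
34: none → 0
Total inversions: 0 + 2 + 0 + 0 + 0 + 0 + 1 + 0 + 0 = 3

3 swaps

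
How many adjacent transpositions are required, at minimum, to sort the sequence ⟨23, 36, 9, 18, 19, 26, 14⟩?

The minimum number of adjacent swaps to sort an array equals its inversion count, since every such swap removes exactly one inversion.
Count inversions — for each element, later elements that are smaller:
23: 9, 18, 19, 14 → 4
36: 9, 18, 19, 26, 14 → 5
9: none → 0
18: 14 → 1
19: 14 → 1
26: 14 → 1
14: none → 0
Total inversions: 4 + 5 + 0 + 1 + 1 + 1 + 0 = 12

12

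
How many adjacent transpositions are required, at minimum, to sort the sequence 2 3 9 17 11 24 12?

Swaps: 3

Each adjacent swap fixes exactly one inversion, so the minimum swap count equals the number of inversions.
Count inversions — for each element, later elements that are smaller:
2: none → 0
3: none → 0
9: none → 0
17: 11, 12 → 2
11: none → 0
24: 12 → 1
12: none → 0
Total inversions: 0 + 0 + 0 + 2 + 0 + 1 + 0 = 3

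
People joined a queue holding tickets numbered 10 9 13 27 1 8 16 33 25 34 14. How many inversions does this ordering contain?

17 out-of-order pairs

Count, for each position, how many later elements it exceeds:
10 → 9, 1, 8 → 3
9 → 1, 8 → 2
13 → 1, 8 → 2
27 → 1, 8, 16, 25, 14 → 5
1 → none → 0
8 → none → 0
16 → 14 → 1
33 → 25, 14 → 2
25 → 14 → 1
34 → 14 → 1
14 → none → 0
Sum: 3 + 2 + 2 + 5 + 0 + 0 + 1 + 2 + 1 + 1 + 0 = 17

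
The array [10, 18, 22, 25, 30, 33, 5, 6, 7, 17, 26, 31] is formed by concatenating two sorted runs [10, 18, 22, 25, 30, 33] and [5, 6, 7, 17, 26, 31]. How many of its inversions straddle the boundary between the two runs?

There are 26 cross-inversions.

Take each right-half value and tally the left-half values above it:
r = 5: 10, 18, 22, 25, 30, 33 → 6
r = 6: 10, 18, 22, 25, 30, 33 → 6
r = 7: 10, 18, 22, 25, 30, 33 → 6
r = 17: 18, 22, 25, 30, 33 → 5
r = 26: 30, 33 → 2
r = 31: 33 → 1
Cross-inversions: 6 + 6 + 6 + 5 + 2 + 1 = 26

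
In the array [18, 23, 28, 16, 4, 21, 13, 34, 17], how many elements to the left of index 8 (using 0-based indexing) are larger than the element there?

5 such elements

The element at index 8 is 17.
Elements before it: 18, 23, 28, 16, 4, 21, 13, 34
Those larger than 17: 18, 23, 28, 21, 34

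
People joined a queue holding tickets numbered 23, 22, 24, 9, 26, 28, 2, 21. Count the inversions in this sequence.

15 inversions

For each element, count later entries that are smaller:
23 → 22, 9, 2, 21 → 4
22 → 9, 2, 21 → 3
24 → 9, 2, 21 → 3
9 → 2 → 1
26 → 2, 21 → 2
28 → 2, 21 → 2
2 → none → 0
21 → none → 0
Sum: 4 + 3 + 3 + 1 + 2 + 2 + 0 + 0 = 15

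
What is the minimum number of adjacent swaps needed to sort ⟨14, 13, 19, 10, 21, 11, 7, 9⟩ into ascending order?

20

Minimum adjacent swaps = number of inversions (each swap of adjacent out-of-order elements removes one inversion and no swap can remove more).
Count inversions — for each element, later elements that are smaller:
14: 13, 10, 11, 7, 9 → 5
13: 10, 11, 7, 9 → 4
19: 10, 11, 7, 9 → 4
10: 7, 9 → 2
21: 11, 7, 9 → 3
11: 7, 9 → 2
7: none → 0
9: none → 0
Total inversions: 5 + 4 + 4 + 2 + 3 + 2 + 0 + 0 = 20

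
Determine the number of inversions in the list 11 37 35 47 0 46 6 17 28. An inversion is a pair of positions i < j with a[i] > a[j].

19 inversions

Count, for each position, how many later elements it exceeds:
11 → 0, 6 → 2
37 → 35, 0, 6, 17, 28 → 5
35 → 0, 6, 17, 28 → 4
47 → 0, 46, 6, 17, 28 → 5
0 → none → 0
46 → 6, 17, 28 → 3
6 → none → 0
17 → none → 0
28 → none → 0
Sum: 2 + 5 + 4 + 5 + 0 + 3 + 0 + 0 + 0 = 19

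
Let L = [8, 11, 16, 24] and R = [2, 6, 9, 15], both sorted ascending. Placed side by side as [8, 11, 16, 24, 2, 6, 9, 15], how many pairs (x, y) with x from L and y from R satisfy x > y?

There are 13 cross-inversions.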